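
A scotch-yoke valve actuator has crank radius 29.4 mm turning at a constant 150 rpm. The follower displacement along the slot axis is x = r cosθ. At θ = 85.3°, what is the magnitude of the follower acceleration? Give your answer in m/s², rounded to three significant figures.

ω = 15.71 rad/s (from 150 rpm).
x = r cosθ ⇒ ẍ = −rω² cosθ (ω constant).
|a| = rω²|cosθ| = 0.0294·(15.71)²·|cos 85.3°| = 0.59439 m/s².

0.594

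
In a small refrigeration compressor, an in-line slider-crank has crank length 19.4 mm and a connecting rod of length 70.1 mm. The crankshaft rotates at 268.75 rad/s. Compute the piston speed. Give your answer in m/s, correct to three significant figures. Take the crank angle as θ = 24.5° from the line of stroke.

2.71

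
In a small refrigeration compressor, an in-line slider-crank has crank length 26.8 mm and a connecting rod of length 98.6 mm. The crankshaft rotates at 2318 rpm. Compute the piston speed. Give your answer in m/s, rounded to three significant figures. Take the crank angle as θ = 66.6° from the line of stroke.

6.64

ω = 2π·2318/60 = 242.7 rad/s
For an in-line slider-crank, x = r cosθ + √(L² − r² sin²θ), so v = −rω sinθ·[1 + r cosθ/√(L² − r² sin²θ)].
With r = 0.0268 m, L = 0.0986 m, θ = 66.6°: √(L² − r² sin²θ) = 0.095483 m.
v = −0.0268·242.7·0.91775·[1 + 0.0268·0.39715/0.095483] = -6.6359 m/s.
|v| = 6.6359 m/s.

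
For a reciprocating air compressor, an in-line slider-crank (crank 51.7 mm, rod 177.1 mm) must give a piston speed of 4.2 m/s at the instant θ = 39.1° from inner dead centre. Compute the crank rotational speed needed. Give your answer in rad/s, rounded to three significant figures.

105

For an in-line slider-crank, |v_piston| = rω|sinθ|·[1 + r cosθ/√(L² − r² sin²θ)].
With r = 0.0517 m, L = 0.1771 m, θ = 39.1°: the bracketed kinematic factor |dx/dθ| = 0.040121 m.
ω = v/|dx/dθ| = 4.2/0.040121 = 104.68 rad/s.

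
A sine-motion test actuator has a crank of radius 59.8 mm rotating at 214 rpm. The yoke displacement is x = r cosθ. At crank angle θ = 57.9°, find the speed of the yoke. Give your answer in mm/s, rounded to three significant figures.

1140

ω = 22.41 rad/s (from 214 rpm).
x = r cosθ ⇒ ẋ = −rω sinθ.
|v| = rω|sinθ| = 0.0598·22.41·|sin 57.9°| = 1.1352 m/s = 1135.2 mm/s.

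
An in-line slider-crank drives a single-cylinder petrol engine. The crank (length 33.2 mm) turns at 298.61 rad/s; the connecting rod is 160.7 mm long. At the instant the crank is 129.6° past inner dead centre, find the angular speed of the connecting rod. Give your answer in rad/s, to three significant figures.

39.8

ω = 298.6 rad/s
The rod makes angle φ with the slider axis where L sinφ = r sinθ; differentiating, L cosφ·φ̇ = r ω cosθ.
L cosφ = √(L² − r² sin²θ) = 0.15865 m.
|ω_rod| = r ω |cosθ| / √(L² − r² sin²θ) = 0.0332·298.6·0.63742/0.15865 = 39.832 rad/s.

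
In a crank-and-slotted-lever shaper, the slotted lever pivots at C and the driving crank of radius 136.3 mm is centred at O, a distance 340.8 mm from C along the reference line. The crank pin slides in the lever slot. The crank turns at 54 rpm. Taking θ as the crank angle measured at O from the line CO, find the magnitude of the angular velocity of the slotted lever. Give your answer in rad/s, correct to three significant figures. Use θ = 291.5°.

ω = 5.655 rad/s (from 54 rpm).
Crank pin A relative to C: A = (d + r cosθ, r sinθ); lever angle φ = atan2(r sinθ, d + r cosθ).
Differentiating tanφ: φ̇ = rω(d cosθ + r)/(d² + r² + 2dr cosθ).
d² + r² + 2dr cosθ = |CA|² = 0.168771 m²;  d cosθ + r = +0.2612 m.
|ω_lever| = |0.1363·5.655·+0.2612| / 0.168771 = 1.1929 rad/s.

1.19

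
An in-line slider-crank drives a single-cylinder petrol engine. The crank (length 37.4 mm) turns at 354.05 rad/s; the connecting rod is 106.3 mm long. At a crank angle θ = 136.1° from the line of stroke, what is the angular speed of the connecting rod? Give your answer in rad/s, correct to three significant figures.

ω = 354.1 rad/s
The rod makes angle φ with the slider axis where L sinφ = r sinθ; differentiating, L cosφ·φ̇ = r ω cosθ.
L cosφ = √(L² − r² sin²θ) = 0.10309 m.
|ω_rod| = r ω |cosθ| / √(L² − r² sin²θ) = 0.0374·354.1·0.72055/0.10309 = 92.553 rad/s.

92.6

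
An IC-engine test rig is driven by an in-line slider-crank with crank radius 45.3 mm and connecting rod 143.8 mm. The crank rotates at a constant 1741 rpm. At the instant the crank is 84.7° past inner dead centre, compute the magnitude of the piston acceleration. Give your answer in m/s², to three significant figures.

ω = 2π·1741/60 = 182.3 rad/s
x(θ) = r cosθ + √(L² − r² sin²θ); with ω constant, a = ω²·d²x/dθ².
d²x/dθ² = −r cosθ − r²(cos2θ)/√u − r⁴ sin²2θ/(4u^{3/2}),  u = L² − r² sin²θ = 0.0186439 m².
Substituting r = 0.0453 m, L = 0.1438 m, θ = 84.7°: d²x/dθ² = +0.010574 m.
a = ω²·d²x/dθ² = (182.3)²·(+0.010574) = +351.48 m/s²;  |a| = 351.48 m/s².

351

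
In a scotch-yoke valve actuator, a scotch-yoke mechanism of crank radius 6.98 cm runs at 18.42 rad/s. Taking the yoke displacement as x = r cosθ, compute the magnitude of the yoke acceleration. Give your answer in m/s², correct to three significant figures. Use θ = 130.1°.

15.3

ω = 18.42 rad/s
x = r cosθ ⇒ ẍ = −rω² cosθ (ω constant).
|a| = rω²|cosθ| = 0.0698·(18.42)²·|cos 130.1°| = 15.255 m/s².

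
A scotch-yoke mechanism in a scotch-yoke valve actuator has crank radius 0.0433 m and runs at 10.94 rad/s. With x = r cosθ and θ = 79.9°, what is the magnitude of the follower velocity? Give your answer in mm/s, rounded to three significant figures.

466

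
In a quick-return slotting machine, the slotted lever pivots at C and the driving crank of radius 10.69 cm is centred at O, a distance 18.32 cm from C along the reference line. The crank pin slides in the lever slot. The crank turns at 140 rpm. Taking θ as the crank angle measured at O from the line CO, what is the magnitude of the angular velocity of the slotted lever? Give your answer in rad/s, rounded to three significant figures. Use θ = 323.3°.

ω = 14.66 rad/s (from 140 rpm).
Crank pin A relative to C: A = (d + r cosθ, r sinθ); lever angle φ = atan2(r sinθ, d + r cosθ).
Differentiating tanφ: φ̇ = rω(d cosθ + r)/(d² + r² + 2dr cosθ).
d² + r² + 2dr cosθ = |CA|² = 0.0763939 m²;  d cosθ + r = +0.25379 m.
|ω_lever| = |0.1069·14.66·+0.25379| / 0.0763939 = 5.2065 rad/s.

5.21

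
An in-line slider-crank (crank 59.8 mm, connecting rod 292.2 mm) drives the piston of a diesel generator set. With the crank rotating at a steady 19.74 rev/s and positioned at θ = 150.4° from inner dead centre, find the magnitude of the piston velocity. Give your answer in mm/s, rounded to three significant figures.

3010

ω = 2π·19.7 = 124 rad/s
For an in-line slider-crank, x = r cosθ + √(L² − r² sin²θ), so v = −rω sinθ·[1 + r cosθ/√(L² − r² sin²θ)].
With r = 0.0598 m, L = 0.2922 m, θ = 150.4°: √(L² − r² sin²θ) = 0.2907 m.
v = −0.0598·124·0.49394·[1 + 0.0598·-0.86949/0.2907] = -3.0083 m/s.
|v| = 3.0083 m/s = 3008.3 mm/s.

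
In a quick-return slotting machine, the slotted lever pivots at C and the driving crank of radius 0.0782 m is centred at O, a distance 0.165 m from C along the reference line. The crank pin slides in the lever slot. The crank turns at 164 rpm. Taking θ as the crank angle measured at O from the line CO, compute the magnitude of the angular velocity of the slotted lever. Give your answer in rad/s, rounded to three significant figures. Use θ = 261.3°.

2.43

ω = 17.17 rad/s (from 164 rpm).
Crank pin A relative to C: A = (d + r cosθ, r sinθ); lever angle φ = atan2(r sinθ, d + r cosθ).
Differentiating tanφ: φ̇ = rω(d cosθ + r)/(d² + r² + 2dr cosθ).
d² + r² + 2dr cosθ = |CA|² = 0.0294368 m²;  d cosθ + r = +0.053242 m.
|ω_lever| = |0.0782·17.17·+0.053242| / 0.0294368 = 2.4291 rad/s.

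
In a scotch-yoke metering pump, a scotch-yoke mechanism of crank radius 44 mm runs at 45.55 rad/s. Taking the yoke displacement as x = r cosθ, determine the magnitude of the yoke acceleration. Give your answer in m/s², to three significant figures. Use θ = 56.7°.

ω = 45.55 rad/s
x = r cosθ ⇒ ẍ = −rω² cosθ (ω constant).
|a| = rω²|cosθ| = 0.044·(45.55)²·|cos 56.7°| = 50.121 m/s².

50.1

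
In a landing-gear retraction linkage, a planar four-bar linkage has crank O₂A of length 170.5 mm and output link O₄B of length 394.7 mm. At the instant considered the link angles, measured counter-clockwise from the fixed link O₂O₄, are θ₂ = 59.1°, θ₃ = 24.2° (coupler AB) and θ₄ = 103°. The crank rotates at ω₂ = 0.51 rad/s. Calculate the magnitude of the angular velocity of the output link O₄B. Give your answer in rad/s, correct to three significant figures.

ω₂ = 0.51 rad/s
Differentiating the loop-closure r₂e^{iθ₂}+r₃e^{iθ₃}=r₁+r₄e^{iθ₄} gives r₂ω₂e^{iθ₂}+r₃ω₃e^{iθ₃}=r₄ω₄e^{iθ₄}.
Eliminating the other unknown: ω₄ = r₂ω₂ sin(θ₂−θ₃) / [r₄ sin(θ₄−θ₃)].
Numerator sine = +0.57215; denominator sine = +0.98096.
Result = 0.1705·0.51·(+0.57215) / (0.3947·(+0.98096)) = +0.12849 rad/s; magnitude 0.12849 rad/s.

0.128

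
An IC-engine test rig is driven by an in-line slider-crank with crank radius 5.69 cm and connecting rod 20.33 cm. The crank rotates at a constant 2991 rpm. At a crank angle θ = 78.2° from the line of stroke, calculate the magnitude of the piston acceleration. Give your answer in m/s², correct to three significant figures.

ω = 2π·2991/60 = 313.2 rad/s
x(θ) = r cosθ + √(L² − r² sin²θ); with ω constant, a = ω²·d²x/dθ².
d²x/dθ² = −r cosθ − r²(cos2θ)/√u − r⁴ sin²2θ/(4u^{3/2}),  u = L² − r² sin²θ = 0.0382287 m².
Substituting r = 0.0569 m, L = 0.2033 m, θ = 78.2°: d²x/dθ² = +0.0034819 m.
a = ω²·d²x/dθ² = (313.2)²·(+0.0034819) = +341.59 m/s²;  |a| = 341.59 m/s².

342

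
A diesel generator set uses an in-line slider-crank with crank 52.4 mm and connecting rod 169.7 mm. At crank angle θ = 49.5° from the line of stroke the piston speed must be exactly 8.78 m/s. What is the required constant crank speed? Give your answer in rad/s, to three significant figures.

For an in-line slider-crank, |v_piston| = rω|sinθ|·[1 + r cosθ/√(L² − r² sin²θ)].
With r = 0.0524 m, L = 0.1697 m, θ = 49.5°: the bracketed kinematic factor |dx/dθ| = 0.048066 m.
ω = v/|dx/dθ| = 8.78/0.048066 = 182.67 rad/s.

183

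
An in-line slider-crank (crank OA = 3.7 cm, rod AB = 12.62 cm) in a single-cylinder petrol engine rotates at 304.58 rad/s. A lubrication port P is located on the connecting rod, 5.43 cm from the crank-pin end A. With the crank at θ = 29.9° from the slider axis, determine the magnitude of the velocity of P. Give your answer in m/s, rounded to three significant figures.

ω = 304.6 rad/s.  Crank-pin speed |V_A| = rω = 11.269 m/s, perpendicular to OA.
Rod angle: sinφ = −(r/L) sinθ ⇒ φ = -8.404°; ω_rod = −rω cosθ/√(L²−r²sin²θ) = -78.253 rad/s.
V_P = V_A + ω_rod × AP, with AP = 0.0543 m along the rod.
Components: V_Px = −rω sinθ − a·ω_rod·sinφ = -6.2387 m/s;  V_Py = rω cosθ + a·ω_rod·cosφ = +5.566 m/s.
|V_P| = √(V_Px² + V_Py²) = 8.3607 m/s.

8.36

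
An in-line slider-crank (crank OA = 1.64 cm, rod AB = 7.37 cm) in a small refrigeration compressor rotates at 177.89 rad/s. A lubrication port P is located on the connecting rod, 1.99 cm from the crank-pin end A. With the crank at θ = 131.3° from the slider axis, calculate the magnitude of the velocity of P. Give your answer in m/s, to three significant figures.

2.53

ω = 177.9 rad/s.  Crank-pin speed |V_A| = rω = 2.9174 m/s, perpendicular to OA.
Rod angle: sinφ = −(r/L) sinθ ⇒ φ = -9.624°; ω_rod = −rω cosθ/√(L²−r²sin²θ) = +26.499 rad/s.
V_P = V_A + ω_rod × AP, with AP = 0.0199 m along the rod.
Components: V_Px = −rω sinθ − a·ω_rod·sinφ = -2.1036 m/s;  V_Py = rω cosθ + a·ω_rod·cosφ = -1.4056 m/s.
|V_P| = √(V_Px² + V_Py²) = 2.53 m/s.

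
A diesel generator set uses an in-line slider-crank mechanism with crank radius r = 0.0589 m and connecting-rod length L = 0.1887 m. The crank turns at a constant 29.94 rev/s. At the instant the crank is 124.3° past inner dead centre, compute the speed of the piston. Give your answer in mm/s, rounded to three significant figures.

7490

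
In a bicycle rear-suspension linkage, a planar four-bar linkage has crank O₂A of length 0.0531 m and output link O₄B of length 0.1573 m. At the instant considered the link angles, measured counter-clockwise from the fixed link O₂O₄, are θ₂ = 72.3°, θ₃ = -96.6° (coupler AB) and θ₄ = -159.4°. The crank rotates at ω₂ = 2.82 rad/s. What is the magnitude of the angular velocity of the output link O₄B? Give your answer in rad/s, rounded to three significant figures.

0.206

ω₂ = 2.82 rad/s
Differentiating the loop-closure r₂e^{iθ₂}+r₃e^{iθ₃}=r₁+r₄e^{iθ₄} gives r₂ω₂e^{iθ₂}+r₃ω₃e^{iθ₃}=r₄ω₄e^{iθ₄}.
Eliminating the other unknown: ω₄ = r₂ω₂ sin(θ₂−θ₃) / [r₄ sin(θ₄−θ₃)].
Numerator sine = +0.19252; denominator sine = -0.88942.
Result = 0.0531·2.82·(+0.19252) / (0.1573·(-0.88942)) = -0.20606 rad/s; magnitude 0.20606 rad/s.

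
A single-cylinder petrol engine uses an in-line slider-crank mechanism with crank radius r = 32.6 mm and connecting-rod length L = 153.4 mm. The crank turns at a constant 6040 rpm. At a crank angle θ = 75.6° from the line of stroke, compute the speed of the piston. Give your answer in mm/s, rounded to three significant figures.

21100

ω = 2π·6040/60 = 632.5 rad/s
For an in-line slider-crank, x = r cosθ + √(L² − r² sin²θ), so v = −rω sinθ·[1 + r cosθ/√(L² − r² sin²θ)].
With r = 0.0326 m, L = 0.1534 m, θ = 75.6°: √(L² − r² sin²θ) = 0.15012 m.
v = −0.0326·632.5·0.96858·[1 + 0.0326·0.24869/0.15012] = -21.051 m/s.
|v| = 21.051 m/s = 21051 mm/s.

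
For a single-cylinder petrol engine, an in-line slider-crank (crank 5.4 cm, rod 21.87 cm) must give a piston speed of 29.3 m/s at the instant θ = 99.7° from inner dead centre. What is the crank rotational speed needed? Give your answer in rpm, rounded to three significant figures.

5490

For an in-line slider-crank, |v_piston| = rω|sinθ|·[1 + r cosθ/√(L² − r² sin²θ)].
With r = 0.054 m, L = 0.2187 m, θ = 99.7°: the bracketed kinematic factor |dx/dθ| = 0.050945 m.
ω = v/|dx/dθ| = 29.3/0.050945 = 575.13 rad/s.
N = 60ω/(2π) = 5492.1 rpm.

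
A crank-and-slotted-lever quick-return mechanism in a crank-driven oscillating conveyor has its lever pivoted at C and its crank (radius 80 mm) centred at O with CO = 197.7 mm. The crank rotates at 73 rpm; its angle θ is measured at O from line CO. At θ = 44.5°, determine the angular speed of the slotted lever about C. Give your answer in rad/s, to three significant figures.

1.99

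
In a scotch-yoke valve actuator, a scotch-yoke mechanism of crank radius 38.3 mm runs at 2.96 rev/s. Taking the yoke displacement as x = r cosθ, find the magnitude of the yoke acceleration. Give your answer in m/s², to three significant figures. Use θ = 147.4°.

11.2

ω = 18.6 rad/s (from 2.96 rev/s).
x = r cosθ ⇒ ẍ = −rω² cosθ (ω constant).
|a| = rω²|cosθ| = 0.0383·(18.6)²·|cos 147.4°| = 11.161 m/s².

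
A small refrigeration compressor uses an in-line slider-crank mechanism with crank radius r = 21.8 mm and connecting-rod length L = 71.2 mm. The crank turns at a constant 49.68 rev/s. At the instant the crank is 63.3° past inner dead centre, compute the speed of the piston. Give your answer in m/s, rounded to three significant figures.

ω = 2π·49.7 = 312.1 rad/s
For an in-line slider-crank, x = r cosθ + √(L² − r² sin²θ), so v = −rω sinθ·[1 + r cosθ/√(L² − r² sin²θ)].
With r = 0.0218 m, L = 0.0712 m, θ = 63.3°: √(L² − r² sin²θ) = 0.068485 m.
v = −0.0218·312.1·0.89337·[1 + 0.0218·0.44932/0.068485] = -6.9487 m/s.
|v| = 6.9487 m/s.

6.95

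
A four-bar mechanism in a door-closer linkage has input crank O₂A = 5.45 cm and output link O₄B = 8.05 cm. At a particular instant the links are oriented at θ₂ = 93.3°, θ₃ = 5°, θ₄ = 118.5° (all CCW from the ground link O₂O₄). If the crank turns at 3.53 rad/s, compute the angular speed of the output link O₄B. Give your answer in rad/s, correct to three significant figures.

2.60

ω₂ = 3.53 rad/s
Differentiating the loop-closure r₂e^{iθ₂}+r₃e^{iθ₃}=r₁+r₄e^{iθ₄} gives r₂ω₂e^{iθ₂}+r₃ω₃e^{iθ₃}=r₄ω₄e^{iθ₄}.
Eliminating the other unknown: ω₄ = r₂ω₂ sin(θ₂−θ₃) / [r₄ sin(θ₄−θ₃)].
Numerator sine = +0.99956; denominator sine = +0.91706.
Result = 0.0545·3.53·(+0.99956) / (0.0805·(+0.91706)) = +2.6049 rad/s; magnitude 2.6049 rad/s.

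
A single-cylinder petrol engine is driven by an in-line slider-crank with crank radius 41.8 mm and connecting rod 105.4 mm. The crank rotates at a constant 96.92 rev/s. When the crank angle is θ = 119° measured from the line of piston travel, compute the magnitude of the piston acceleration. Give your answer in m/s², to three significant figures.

10800

ω = 2π·96.9 = 609 rad/s
x(θ) = r cosθ + √(L² − r² sin²θ); with ω constant, a = ω²·d²x/dθ².
d²x/dθ² = −r cosθ − r²(cos2θ)/√u − r⁴ sin²2θ/(4u^{3/2}),  u = L² − r² sin²θ = 0.00977259 m².
Substituting r = 0.0418 m, L = 0.1054 m, θ = 119°: d²x/dθ² = +0.029063 m.
a = ω²·d²x/dθ² = (609)²·(+0.029063) = +10778 m/s²;  |a| = 10778 m/s².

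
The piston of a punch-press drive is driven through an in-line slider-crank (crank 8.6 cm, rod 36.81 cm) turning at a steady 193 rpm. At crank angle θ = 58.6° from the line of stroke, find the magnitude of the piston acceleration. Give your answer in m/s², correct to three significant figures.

14.6

ω = 2π·193/60 = 20.21 rad/s
x(θ) = r cosθ + √(L² − r² sin²θ); with ω constant, a = ω²·d²x/dθ².
d²x/dθ² = −r cosθ − r²(cos2θ)/√u − r⁴ sin²2θ/(4u^{3/2}),  u = L² − r² sin²θ = 0.130109 m².
Substituting r = 0.086 m, L = 0.3681 m, θ = 58.6°: d²x/dθ² = -0.035665 m.
a = ω²·d²x/dθ² = (20.21)²·(-0.035665) = -14.568 m/s²;  |a| = 14.568 m/s².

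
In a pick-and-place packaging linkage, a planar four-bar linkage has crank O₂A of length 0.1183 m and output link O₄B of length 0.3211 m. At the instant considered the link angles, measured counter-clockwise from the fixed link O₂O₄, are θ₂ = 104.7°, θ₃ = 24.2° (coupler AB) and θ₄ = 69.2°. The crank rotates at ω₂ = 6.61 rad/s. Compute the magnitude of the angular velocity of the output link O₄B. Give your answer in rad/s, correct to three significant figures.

ω₂ = 6.61 rad/s
Differentiating the loop-closure r₂e^{iθ₂}+r₃e^{iθ₃}=r₁+r₄e^{iθ₄} gives r₂ω₂e^{iθ₂}+r₃ω₃e^{iθ₃}=r₄ω₄e^{iθ₄}.
Eliminating the other unknown: ω₄ = r₂ω₂ sin(θ₂−θ₃) / [r₄ sin(θ₄−θ₃)].
Numerator sine = +0.98629; denominator sine = +0.70711.
Result = 0.1183·6.61·(+0.98629) / (0.3211·(+0.70711)) = +3.3968 rad/s; magnitude 3.3968 rad/s.

3.40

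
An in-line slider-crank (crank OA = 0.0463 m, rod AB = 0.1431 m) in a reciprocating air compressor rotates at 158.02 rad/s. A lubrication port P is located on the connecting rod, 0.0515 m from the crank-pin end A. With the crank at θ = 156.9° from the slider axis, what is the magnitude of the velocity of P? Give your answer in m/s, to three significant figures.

5.01

ω = 158 rad/s.  Crank-pin speed |V_A| = rω = 7.3163 m/s, perpendicular to OA.
Rod angle: sinφ = −(r/L) sinθ ⇒ φ = -7.293°; ω_rod = −rω cosθ/√(L²−r²sin²θ) = +47.412 rad/s.
V_P = V_A + ω_rod × AP, with AP = 0.0515 m along the rod.
Components: V_Px = −rω sinθ − a·ω_rod·sinφ = -2.5605 m/s;  V_Py = rω cosθ + a·ω_rod·cosφ = -4.3078 m/s.
|V_P| = √(V_Px² + V_Py²) = 5.0113 m/s.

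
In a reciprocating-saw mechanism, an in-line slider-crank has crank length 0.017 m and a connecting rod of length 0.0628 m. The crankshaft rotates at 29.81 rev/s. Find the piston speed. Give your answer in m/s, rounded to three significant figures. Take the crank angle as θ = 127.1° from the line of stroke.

ω = 2π·29.8 = 187.3 rad/s
For an in-line slider-crank, x = r cosθ + √(L² − r² sin²θ), so v = −rω sinθ·[1 + r cosθ/√(L² − r² sin²θ)].
With r = 0.017 m, L = 0.0628 m, θ = 127.1°: √(L² − r² sin²θ) = 0.061319 m.
v = −0.017·187.3·0.79758·[1 + 0.017·-0.60321/0.061319] = -2.1149 m/s.
|v| = 2.1149 m/s.

2.11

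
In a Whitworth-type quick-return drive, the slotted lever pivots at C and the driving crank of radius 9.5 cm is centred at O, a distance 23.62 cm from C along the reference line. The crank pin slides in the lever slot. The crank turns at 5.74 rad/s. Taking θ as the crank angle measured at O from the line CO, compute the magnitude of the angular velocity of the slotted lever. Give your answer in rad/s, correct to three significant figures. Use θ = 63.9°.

ω = 5.74 rad/s
Crank pin A relative to C: A = (d + r cosθ, r sinθ); lever angle φ = atan2(r sinθ, d + r cosθ).
Differentiating tanφ: φ̇ = rω(d cosθ + r)/(d² + r² + 2dr cosθ).
d² + r² + 2dr cosθ = |CA|² = 0.084559 m²;  d cosθ + r = +0.19891 m.
|ω_lever| = |0.095·5.74·+0.19891| / 0.084559 = 1.2827 rad/s.

1.28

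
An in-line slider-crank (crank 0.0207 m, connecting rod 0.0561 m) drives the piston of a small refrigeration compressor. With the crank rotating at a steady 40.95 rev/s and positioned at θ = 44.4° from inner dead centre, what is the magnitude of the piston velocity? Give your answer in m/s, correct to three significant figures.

ω = 2π·40.9 = 257.3 rad/s
For an in-line slider-crank, x = r cosθ + √(L² − r² sin²θ), so v = −rω sinθ·[1 + r cosθ/√(L² − r² sin²θ)].
With r = 0.0207 m, L = 0.0561 m, θ = 44.4°: √(L² − r² sin²θ) = 0.054198 m.
v = −0.0207·257.3·0.69966·[1 + 0.0207·0.71447/0.054198] = -4.7433 m/s.
|v| = 4.7433 m/s.

4.74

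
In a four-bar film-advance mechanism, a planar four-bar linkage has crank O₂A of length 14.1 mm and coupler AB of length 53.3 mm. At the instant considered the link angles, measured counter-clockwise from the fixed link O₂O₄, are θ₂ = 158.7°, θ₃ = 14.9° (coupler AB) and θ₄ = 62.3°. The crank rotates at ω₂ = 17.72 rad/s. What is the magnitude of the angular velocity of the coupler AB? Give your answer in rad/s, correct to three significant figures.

ω₂ = 17.72 rad/s
Differentiating the loop-closure r₂e^{iθ₂}+r₃e^{iθ₃}=r₁+r₄e^{iθ₄} gives r₂ω₂e^{iθ₂}+r₃ω₃e^{iθ₃}=r₄ω₄e^{iθ₄}.
Eliminating the other unknown: ω₃ = r₂ω₂ sin(θ₄−θ₂) / [r₃ sin(θ₃−θ₄)].
Numerator sine = -0.99377; denominator sine = -0.73610.
Result = 0.0141·17.72·(-0.99377) / (0.0533·(-0.73610)) = +6.3286 rad/s; magnitude 6.3286 rad/s.

6.33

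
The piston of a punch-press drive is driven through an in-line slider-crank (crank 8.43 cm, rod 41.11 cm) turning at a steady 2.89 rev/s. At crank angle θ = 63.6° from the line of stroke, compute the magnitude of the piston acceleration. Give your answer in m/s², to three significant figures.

ω = 2π·2.89 = 18.16 rad/s
x(θ) = r cosθ + √(L² − r² sin²θ); with ω constant, a = ω²·d²x/dθ².
d²x/dθ² = −r cosθ − r²(cos2θ)/√u − r⁴ sin²2θ/(4u^{3/2}),  u = L² − r² sin²θ = 0.163302 m².
Substituting r = 0.0843 m, L = 0.4111 m, θ = 63.6°: d²x/dθ² = -0.026972 m.
a = ω²·d²x/dθ² = (18.16)²·(-0.026972) = -8.8934 m/s²;  |a| = 8.8934 m/s².

8.89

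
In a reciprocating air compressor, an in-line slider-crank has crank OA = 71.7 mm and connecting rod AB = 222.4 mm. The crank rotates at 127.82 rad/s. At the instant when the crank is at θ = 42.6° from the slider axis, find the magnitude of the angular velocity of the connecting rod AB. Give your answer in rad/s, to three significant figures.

ω = 127.8 rad/s
The rod makes angle φ with the slider axis where L sinφ = r sinθ; differentiating, L cosφ·φ̇ = r ω cosθ.
L cosφ = √(L² − r² sin²θ) = 0.21704 m.
|ω_rod| = r ω |cosθ| / √(L² − r² sin²θ) = 0.0717·127.8·0.73610/0.21704 = 31.082 rad/s.

31.1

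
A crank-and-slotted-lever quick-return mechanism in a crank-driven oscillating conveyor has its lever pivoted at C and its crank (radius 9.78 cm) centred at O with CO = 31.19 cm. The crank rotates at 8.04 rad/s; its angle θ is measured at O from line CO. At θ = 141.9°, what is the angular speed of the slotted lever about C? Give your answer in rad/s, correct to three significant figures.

1.97

ω = 8.04 rad/s
Crank pin A relative to C: A = (d + r cosθ, r sinθ); lever angle φ = atan2(r sinθ, d + r cosθ).
Differentiating tanφ: φ̇ = rω(d cosθ + r)/(d² + r² + 2dr cosθ).
d² + r² + 2dr cosθ = |CA|² = 0.0588374 m²;  d cosθ + r = -0.14765 m.
|ω_lever| = |0.0978·8.04·-0.14765| / 0.0588374 = 1.9732 rad/s.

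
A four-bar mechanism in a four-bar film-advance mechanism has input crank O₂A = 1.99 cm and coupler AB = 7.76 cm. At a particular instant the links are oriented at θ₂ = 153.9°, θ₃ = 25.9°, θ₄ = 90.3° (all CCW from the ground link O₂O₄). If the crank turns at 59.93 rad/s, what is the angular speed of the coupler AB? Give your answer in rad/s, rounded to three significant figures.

15.3

ω₂ = 59.93 rad/s
Differentiating the loop-closure r₂e^{iθ₂}+r₃e^{iθ₃}=r₁+r₄e^{iθ₄} gives r₂ω₂e^{iθ₂}+r₃ω₃e^{iθ₃}=r₄ω₄e^{iθ₄}.
Eliminating the other unknown: ω₃ = r₂ω₂ sin(θ₄−θ₂) / [r₃ sin(θ₃−θ₄)].
Numerator sine = -0.89571; denominator sine = -0.90183.
Result = 0.0199·59.93·(-0.89571) / (0.0776·(-0.90183)) = +15.264 rad/s; magnitude 15.264 rad/s.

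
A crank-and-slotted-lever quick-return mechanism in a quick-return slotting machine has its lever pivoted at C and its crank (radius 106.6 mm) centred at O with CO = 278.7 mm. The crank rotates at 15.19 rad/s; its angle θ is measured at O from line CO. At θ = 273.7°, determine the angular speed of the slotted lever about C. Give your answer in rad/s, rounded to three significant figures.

ω = 15.19 rad/s
Crank pin A relative to C: A = (d + r cosθ, r sinθ); lever angle φ = atan2(r sinθ, d + r cosθ).
Differentiating tanφ: φ̇ = rω(d cosθ + r)/(d² + r² + 2dr cosθ).
d² + r² + 2dr cosθ = |CA|² = 0.0928717 m²;  d cosθ + r = +0.12459 m.
|ω_lever| = |0.1066·15.19·+0.12459| / 0.0928717 = 2.1722 rad/s.

2.17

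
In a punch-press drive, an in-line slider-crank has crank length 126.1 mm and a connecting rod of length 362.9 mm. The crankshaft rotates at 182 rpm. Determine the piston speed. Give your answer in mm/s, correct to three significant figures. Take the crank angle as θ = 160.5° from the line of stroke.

ω = 2π·182/60 = 19.06 rad/s
For an in-line slider-crank, x = r cosθ + √(L² − r² sin²θ), so v = −rω sinθ·[1 + r cosθ/√(L² − r² sin²θ)].
With r = 0.1261 m, L = 0.3629 m, θ = 160.5°: √(L² − r² sin²θ) = 0.36045 m.
v = −0.1261·19.06·0.33381·[1 + 0.1261·-0.94264/0.36045] = -0.53769 m/s.
|v| = 0.53769 m/s = 537.69 mm/s.

538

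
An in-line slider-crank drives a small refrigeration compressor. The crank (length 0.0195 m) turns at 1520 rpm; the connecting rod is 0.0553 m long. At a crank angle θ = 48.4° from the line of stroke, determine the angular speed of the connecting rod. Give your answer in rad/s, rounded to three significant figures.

38.6

ω = 159.2 rad/s (converted from 1520 rpm).
The rod makes angle φ with the slider axis where L sinφ = r sinθ; differentiating, L cosφ·φ̇ = r ω cosθ.
L cosφ = √(L² − r² sin²θ) = 0.053343 m.
|ω_rod| = r ω |cosθ| / √(L² − r² sin²θ) = 0.0195·159.2·0.66393/0.053343 = 38.632 rad/s.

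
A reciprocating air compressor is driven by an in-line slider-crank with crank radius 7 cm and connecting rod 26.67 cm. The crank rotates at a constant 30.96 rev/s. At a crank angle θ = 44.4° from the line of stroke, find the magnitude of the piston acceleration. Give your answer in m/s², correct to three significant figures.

ω = 2π·31 = 194.5 rad/s
x(θ) = r cosθ + √(L² − r² sin²θ); with ω constant, a = ω²·d²x/dθ².
d²x/dθ² = −r cosθ − r²(cos2θ)/√u − r⁴ sin²2θ/(4u^{3/2}),  u = L² − r² sin²θ = 0.0687302 m².
Substituting r = 0.07 m, L = 0.2667 m, θ = 44.4°: d²x/dθ² = -0.050737 m.
a = ω²·d²x/dθ² = (194.5)²·(-0.050737) = -1920 m/s²;  |a| = 1920 m/s².

1920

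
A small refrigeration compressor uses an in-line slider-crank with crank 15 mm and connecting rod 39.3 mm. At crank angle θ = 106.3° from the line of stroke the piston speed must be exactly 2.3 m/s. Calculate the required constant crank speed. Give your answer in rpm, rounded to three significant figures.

For an in-line slider-crank, |v_piston| = rω|sinθ|·[1 + r cosθ/√(L² − r² sin²θ)].
With r = 0.015 m, L = 0.0393 m, θ = 106.3°: the bracketed kinematic factor |dx/dθ| = 0.01274 m.
ω = v/|dx/dθ| = 2.3/0.01274 = 180.54 rad/s.
N = 60ω/(2π) = 1724 rpm.

1720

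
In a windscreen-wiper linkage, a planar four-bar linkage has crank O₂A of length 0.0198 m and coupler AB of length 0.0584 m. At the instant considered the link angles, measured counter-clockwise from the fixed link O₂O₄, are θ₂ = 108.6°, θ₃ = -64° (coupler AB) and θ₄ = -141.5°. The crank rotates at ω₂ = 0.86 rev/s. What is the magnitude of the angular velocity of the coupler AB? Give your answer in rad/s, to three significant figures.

1.76

ω₂ = 5.404 rad/s (from 0.86 rev/s).
Differentiating the loop-closure r₂e^{iθ₂}+r₃e^{iθ₃}=r₁+r₄e^{iθ₄} gives r₂ω₂e^{iθ₂}+r₃ω₃e^{iθ₃}=r₄ω₄e^{iθ₄}.
Eliminating the other unknown: ω₃ = r₂ω₂ sin(θ₄−θ₂) / [r₃ sin(θ₃−θ₄)].
Numerator sine = +0.94029; denominator sine = +0.97630.
Result = 0.0198·5.404·(+0.94029) / (0.0584·(+0.97630)) = +1.7645 rad/s; magnitude 1.7645 rad/s.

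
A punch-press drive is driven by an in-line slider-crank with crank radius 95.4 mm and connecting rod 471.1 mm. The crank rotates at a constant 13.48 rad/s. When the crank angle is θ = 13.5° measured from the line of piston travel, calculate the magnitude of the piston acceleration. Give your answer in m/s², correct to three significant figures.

20.0

ω = 13.48 rad/s
x(θ) = r cosθ + √(L² − r² sin²θ); with ω constant, a = ω²·d²x/dθ².
d²x/dθ² = −r cosθ − r²(cos2θ)/√u − r⁴ sin²2θ/(4u^{3/2}),  u = L² − r² sin²θ = 0.221439 m².
Substituting r = 0.0954 m, L = 0.4711 m, θ = 13.5°: d²x/dθ² = -0.11004 m.
a = ω²·d²x/dθ² = (13.48)²·(-0.11004) = -19.995 m/s²;  |a| = 19.995 m/s².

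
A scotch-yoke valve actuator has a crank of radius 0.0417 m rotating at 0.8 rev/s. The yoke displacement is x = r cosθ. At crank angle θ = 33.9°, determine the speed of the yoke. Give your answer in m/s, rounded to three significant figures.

0.117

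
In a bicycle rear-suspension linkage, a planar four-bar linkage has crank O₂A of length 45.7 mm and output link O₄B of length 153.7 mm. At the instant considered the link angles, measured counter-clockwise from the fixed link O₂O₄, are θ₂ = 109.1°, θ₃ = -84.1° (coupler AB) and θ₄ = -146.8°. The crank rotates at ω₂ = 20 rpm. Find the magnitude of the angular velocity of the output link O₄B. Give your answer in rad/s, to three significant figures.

0.160

ω₂ = 2.094 rad/s (from 20 rpm).
Differentiating the loop-closure r₂e^{iθ₂}+r₃e^{iθ₃}=r₁+r₄e^{iθ₄} gives r₂ω₂e^{iθ₂}+r₃ω₃e^{iθ₃}=r₄ω₄e^{iθ₄}.
Eliminating the other unknown: ω₄ = r₂ω₂ sin(θ₂−θ₃) / [r₄ sin(θ₄−θ₃)].
Numerator sine = -0.22835; denominator sine = -0.88862.
Result = 0.0457·2.094·(-0.22835) / (0.1537·(-0.88862)) = +0.16003 rad/s; magnitude 0.16003 rad/s.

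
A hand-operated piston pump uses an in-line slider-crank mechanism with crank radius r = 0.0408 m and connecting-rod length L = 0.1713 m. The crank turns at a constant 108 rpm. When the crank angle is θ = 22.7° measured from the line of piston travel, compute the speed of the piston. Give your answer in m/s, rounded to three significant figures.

ω = 2π·108/60 = 11.31 rad/s
For an in-line slider-crank, x = r cosθ + √(L² − r² sin²θ), so v = −rω sinθ·[1 + r cosθ/√(L² − r² sin²θ)].
With r = 0.0408 m, L = 0.1713 m, θ = 22.7°: √(L² − r² sin²θ) = 0.17057 m.
v = −0.0408·11.31·0.38591·[1 + 0.0408·0.92254/0.17057] = -0.21737 m/s.
|v| = 0.21737 m/s.

0.217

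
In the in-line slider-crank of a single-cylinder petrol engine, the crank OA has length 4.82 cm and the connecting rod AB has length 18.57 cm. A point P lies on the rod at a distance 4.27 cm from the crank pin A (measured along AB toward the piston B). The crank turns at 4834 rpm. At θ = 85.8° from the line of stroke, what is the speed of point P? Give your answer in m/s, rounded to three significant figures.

24.5

ω = 506.2 rad/s.  Crank-pin speed |V_A| = rω = 24.4 m/s, perpendicular to OA.
Rod angle: sinφ = −(r/L) sinθ ⇒ φ = -15.003°; ω_rod = −rω cosθ/√(L²−r²sin²θ) = -9.9625 rad/s.
V_P = V_A + ω_rod × AP, with AP = 0.0427 m along the rod.
Components: V_Px = −rω sinθ − a·ω_rod·sinφ = -24.444 m/s;  V_Py = rω cosθ + a·ω_rod·cosφ = +1.3761 m/s.
|V_P| = √(V_Px² + V_Py²) = 24.483 m/s.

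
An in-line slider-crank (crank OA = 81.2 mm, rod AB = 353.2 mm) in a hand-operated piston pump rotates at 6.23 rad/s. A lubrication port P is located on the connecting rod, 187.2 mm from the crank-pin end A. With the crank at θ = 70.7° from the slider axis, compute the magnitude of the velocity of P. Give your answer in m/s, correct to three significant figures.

0.503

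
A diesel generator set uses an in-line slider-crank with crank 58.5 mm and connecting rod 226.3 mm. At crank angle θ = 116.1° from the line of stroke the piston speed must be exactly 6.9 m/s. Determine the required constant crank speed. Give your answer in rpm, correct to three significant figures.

1420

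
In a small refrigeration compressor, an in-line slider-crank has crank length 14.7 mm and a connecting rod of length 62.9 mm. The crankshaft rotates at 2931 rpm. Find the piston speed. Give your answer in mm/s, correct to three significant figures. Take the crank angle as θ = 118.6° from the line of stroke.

ω = 2π·2931/60 = 306.9 rad/s
For an in-line slider-crank, x = r cosθ + √(L² − r² sin²θ), so v = −rω sinθ·[1 + r cosθ/√(L² − r² sin²θ)].
With r = 0.0147 m, L = 0.0629 m, θ = 118.6°: √(L² − r² sin²θ) = 0.061562 m.
v = −0.0147·306.9·0.87798·[1 + 0.0147·-0.47869/0.061562] = -3.5086 m/s.
|v| = 3.5086 m/s = 3508.6 mm/s.

3510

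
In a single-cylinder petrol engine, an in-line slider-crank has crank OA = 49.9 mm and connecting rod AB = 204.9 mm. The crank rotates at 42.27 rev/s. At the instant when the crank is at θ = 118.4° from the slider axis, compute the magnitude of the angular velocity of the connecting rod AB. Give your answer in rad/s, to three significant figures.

31.5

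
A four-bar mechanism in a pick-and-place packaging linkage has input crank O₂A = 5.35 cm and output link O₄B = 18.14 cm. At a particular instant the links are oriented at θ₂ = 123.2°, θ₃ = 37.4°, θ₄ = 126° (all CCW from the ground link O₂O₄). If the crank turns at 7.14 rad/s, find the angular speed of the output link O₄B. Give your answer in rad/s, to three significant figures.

ω₂ = 7.14 rad/s
Differentiating the loop-closure r₂e^{iθ₂}+r₃e^{iθ₃}=r₁+r₄e^{iθ₄} gives r₂ω₂e^{iθ₂}+r₃ω₃e^{iθ₃}=r₄ω₄e^{iθ₄}.
Eliminating the other unknown: ω₄ = r₂ω₂ sin(θ₂−θ₃) / [r₄ sin(θ₄−θ₃)].
Numerator sine = +0.99731; denominator sine = +0.99970.
Result = 0.0535·7.14·(+0.99731) / (0.1814·(+0.99970)) = +2.1008 rad/s; magnitude 2.1008 rad/s.

2.10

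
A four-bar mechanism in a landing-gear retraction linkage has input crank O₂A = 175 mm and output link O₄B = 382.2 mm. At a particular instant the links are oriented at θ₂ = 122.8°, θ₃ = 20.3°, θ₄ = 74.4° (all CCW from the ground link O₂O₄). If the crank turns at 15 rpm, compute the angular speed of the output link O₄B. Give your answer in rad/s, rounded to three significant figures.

0.867

ω₂ = 1.571 rad/s (from 15 rpm).
Differentiating the loop-closure r₂e^{iθ₂}+r₃e^{iθ₃}=r₁+r₄e^{iθ₄} gives r₂ω₂e^{iθ₂}+r₃ω₃e^{iθ₃}=r₄ω₄e^{iθ₄}.
Eliminating the other unknown: ω₄ = r₂ω₂ sin(θ₂−θ₃) / [r₄ sin(θ₄−θ₃)].
Numerator sine = +0.97630; denominator sine = +0.81004.
Result = 0.175·1.571·(+0.97630) / (0.3822·(+0.81004)) = +0.86684 rad/s; magnitude 0.86684 rad/s.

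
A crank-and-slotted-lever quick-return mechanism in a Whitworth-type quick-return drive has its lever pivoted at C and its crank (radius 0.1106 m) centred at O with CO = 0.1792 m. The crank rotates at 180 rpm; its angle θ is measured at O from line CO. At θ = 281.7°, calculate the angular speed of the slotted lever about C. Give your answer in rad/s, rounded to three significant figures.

5.85

ω = 18.85 rad/s (from 180 rpm).
Crank pin A relative to C: A = (d + r cosθ, r sinθ); lever angle φ = atan2(r sinθ, d + r cosθ).
Differentiating tanφ: φ̇ = rω(d cosθ + r)/(d² + r² + 2dr cosθ).
d² + r² + 2dr cosθ = |CA|² = 0.0523833 m²;  d cosθ + r = +0.14694 m.
|ω_lever| = |0.1106·18.85·+0.14694| / 0.0523833 = 5.8479 rad/s.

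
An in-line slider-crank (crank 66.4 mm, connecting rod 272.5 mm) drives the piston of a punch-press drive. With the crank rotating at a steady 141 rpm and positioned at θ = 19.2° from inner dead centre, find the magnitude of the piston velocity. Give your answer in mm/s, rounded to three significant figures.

ω = 2π·141/60 = 14.77 rad/s
For an in-line slider-crank, x = r cosθ + √(L² − r² sin²θ), so v = −rω sinθ·[1 + r cosθ/√(L² − r² sin²θ)].
With r = 0.0664 m, L = 0.2725 m, θ = 19.2°: √(L² − r² sin²θ) = 0.27162 m.
v = −0.0664·14.77·0.32887·[1 + 0.0664·0.94438/0.27162] = -0.39687 m/s.
|v| = 0.39687 m/s = 396.87 mm/s.

397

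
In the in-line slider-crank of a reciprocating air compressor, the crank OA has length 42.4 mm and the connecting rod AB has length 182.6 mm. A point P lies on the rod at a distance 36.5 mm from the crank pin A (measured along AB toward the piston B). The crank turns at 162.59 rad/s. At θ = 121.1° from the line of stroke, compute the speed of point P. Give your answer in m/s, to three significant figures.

6.42

ω = 162.6 rad/s.  Crank-pin speed |V_A| = rω = 6.8938 m/s, perpendicular to OA.
Rod angle: sinφ = −(r/L) sinθ ⇒ φ = -11.468°; ω_rod = −rω cosθ/√(L²−r²sin²θ) = +19.898 rad/s.
V_P = V_A + ω_rod × AP, with AP = 0.0365 m along the rod.
Components: V_Px = −rω sinθ − a·ω_rod·sinφ = -5.7585 m/s;  V_Py = rω cosθ + a·ω_rod·cosφ = -2.8491 m/s.
|V_P| = √(V_Px² + V_Py²) = 6.4248 m/s.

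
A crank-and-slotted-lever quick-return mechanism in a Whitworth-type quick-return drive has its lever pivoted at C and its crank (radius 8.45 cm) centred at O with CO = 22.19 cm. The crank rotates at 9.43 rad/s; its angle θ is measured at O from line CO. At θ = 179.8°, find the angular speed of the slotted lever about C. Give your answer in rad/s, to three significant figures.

5.80

ω = 9.43 rad/s
Crank pin A relative to C: A = (d + r cosθ, r sinθ); lever angle φ = atan2(r sinθ, d + r cosθ).
Differentiating tanφ: φ̇ = rω(d cosθ + r)/(d² + r² + 2dr cosθ).
d² + r² + 2dr cosθ = |CA|² = 0.018879 m²;  d cosθ + r = -0.1374 m.
|ω_lever| = |0.0845·9.43·-0.1374| / 0.018879 = 5.7993 rad/s.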